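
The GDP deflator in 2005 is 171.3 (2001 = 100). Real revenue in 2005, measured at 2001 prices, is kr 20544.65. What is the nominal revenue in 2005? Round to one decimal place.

35193.0

Nominal = Real × (Index/100) = 20544.65 × (171.3/100)
        = 20544.65 × 1.713 = 35192.9855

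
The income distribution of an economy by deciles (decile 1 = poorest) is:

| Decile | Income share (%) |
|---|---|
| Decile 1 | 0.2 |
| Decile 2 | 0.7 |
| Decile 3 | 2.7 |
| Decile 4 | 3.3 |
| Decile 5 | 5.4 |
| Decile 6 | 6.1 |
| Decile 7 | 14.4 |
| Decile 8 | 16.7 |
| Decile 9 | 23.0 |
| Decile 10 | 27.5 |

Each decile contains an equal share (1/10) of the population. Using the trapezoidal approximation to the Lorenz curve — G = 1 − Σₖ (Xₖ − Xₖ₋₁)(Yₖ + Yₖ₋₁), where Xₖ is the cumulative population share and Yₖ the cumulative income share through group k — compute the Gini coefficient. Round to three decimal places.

Cumulative income shares Yₖ: 0.0020, 0.0090, 0.0360, 0.0690, 0.1230, 0.1840, 0.3280, 0.4950, 0.7250, 1.0000
Σ (Xₖ−Xₖ₋₁)(Yₖ+Yₖ₋₁) = (1/10)(0.0020+0.0000) + (1/10)(0.0090+0.0020) + (1/10)(0.0360+0.0090) + (1/10)(0.0690+0.0360) + (1/10)(0.1230+0.0690) + (1/10)(0.1840+0.1230) + (1/10)(0.3280+0.1840) + (1/10)(0.4950+0.3280) + (1/10)(0.7250+0.4950) + (1/10)(1.0000+0.7250)
  = 0.0002 + 0.0011 + 0.0045 + 0.0105 + 0.0192 + 0.0307 + 0.0512 + 0.0823 + 0.1220 + 0.1725 = 0.4942
G = 1 − 0.4942 = 0.5058

0.506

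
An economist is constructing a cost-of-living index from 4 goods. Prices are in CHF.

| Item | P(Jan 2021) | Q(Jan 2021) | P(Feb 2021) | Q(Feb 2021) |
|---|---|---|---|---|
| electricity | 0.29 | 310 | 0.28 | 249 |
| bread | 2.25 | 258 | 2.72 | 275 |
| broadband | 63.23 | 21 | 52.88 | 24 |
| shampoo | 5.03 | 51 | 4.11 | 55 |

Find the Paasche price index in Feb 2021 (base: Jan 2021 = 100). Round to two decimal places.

Paasche price index uses current-period quantities as weights.
ΣP(Feb 2021)·Q(Feb 2021) = 0.28×249 + 2.72×275 + 52.88×24 + 4.11×55 = 69.72 + 748 + 1269.12 + 226.05 = 2312.89
ΣP(Jan 2021)·Q(Feb 2021) = 0.29×249 + 2.25×275 + 63.23×24 + 5.03×55 = 72.21 + 618.75 + 1517.52 + 276.65 = 2485.13
Index = 2312.89 / 2485.13 × 100 = 93.0692

93.07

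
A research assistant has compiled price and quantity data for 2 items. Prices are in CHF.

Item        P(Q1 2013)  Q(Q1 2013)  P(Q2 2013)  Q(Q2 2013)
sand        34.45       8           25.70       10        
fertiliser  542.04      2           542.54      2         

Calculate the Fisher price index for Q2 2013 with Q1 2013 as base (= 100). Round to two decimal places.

Laspeyres component (base-period weights):
ΣP(Q2 2013)Q(Q1 2013) = 25.70×8 + 542.54×2 = 205.6 + 1085.08 = 1290.68
ΣP(Q1 2013)Q(Q1 2013) = 34.45×8 + 542.04×2 = 275.6 + 1084.08 = 1359.68
L = 1290.68 / 1359.68 × 100 = 94.9253
Paasche component (current-period weights):
ΣP(Q2 2013)Q(Q2 2013) = 25.70×10 + 542.54×2 = 257 + 1085.08 = 1342.08
ΣP(Q1 2013)Q(Q2 2013) = 34.45×10 + 542.04×2 = 344.5 + 1084.08 = 1428.58
P = 1342.08 / 1428.58 × 100 = 93.9450
Fisher = √(L × P) = √(94.9253 × 93.9450) = 94.4339

94.43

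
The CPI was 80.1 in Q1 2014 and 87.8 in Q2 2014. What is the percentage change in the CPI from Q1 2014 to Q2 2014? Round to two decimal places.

9.61%

Change = (87.8 − 80.1) / 80.1 × 100
       = 7.7 / 80.1 × 100 = 9.6130%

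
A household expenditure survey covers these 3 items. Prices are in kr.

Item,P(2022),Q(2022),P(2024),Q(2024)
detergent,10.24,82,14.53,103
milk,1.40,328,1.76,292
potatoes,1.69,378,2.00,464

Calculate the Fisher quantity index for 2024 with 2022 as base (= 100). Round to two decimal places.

116.19

Laspeyres component (base-period weights):
ΣP(2022)Q(2024) = 10.24×103 + 1.40×292 + 1.69×464 = 1054.72 + 408.8 + 784.16 = 2247.68
ΣP(2022)Q(2022) = 10.24×82 + 1.40×328 + 1.69×378 = 839.68 + 459.2 + 638.82 = 1937.7
L = 2247.68 / 1937.7 × 100 = 115.9973
Paasche component (current-period weights):
ΣP(2024)Q(2024) = 14.53×103 + 1.76×292 + 2.00×464 = 1496.59 + 513.92 + 928 = 2938.51
ΣP(2024)Q(2022) = 14.53×82 + 1.76×328 + 2.00×378 = 1191.46 + 577.28 + 756 = 2524.74
P = 2938.51 / 2524.74 × 100 = 116.3886
Fisher = √(L × P) = √(115.9973 × 116.3886) = 116.1928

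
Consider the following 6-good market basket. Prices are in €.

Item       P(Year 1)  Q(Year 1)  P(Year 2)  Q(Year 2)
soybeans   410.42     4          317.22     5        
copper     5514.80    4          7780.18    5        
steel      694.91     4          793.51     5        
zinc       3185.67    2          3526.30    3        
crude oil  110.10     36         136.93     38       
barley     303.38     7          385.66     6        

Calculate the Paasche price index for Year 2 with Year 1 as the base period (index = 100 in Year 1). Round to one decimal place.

128.5

Paasche price index uses current-period quantities as weights.
ΣP(Year 2)·Q(Year 2) = 317.22×5 + 7780.18×5 + 793.51×5 + 3526.30×3 + 136.93×38 + 385.66×6 = 1586.1 + 38900.9 + 3967.55 + 10578.9 + 5203.34 + 2313.96 = 62550.75
ΣP(Year 1)·Q(Year 2) = 410.42×5 + 5514.80×5 + 694.91×5 + 3185.67×3 + 110.10×38 + 303.38×6 = 2052.1 + 27574 + 3474.55 + 9557.01 + 4183.8 + 1820.28 = 48661.74
Index = 62550.75 / 48661.74 × 100 = 128.5420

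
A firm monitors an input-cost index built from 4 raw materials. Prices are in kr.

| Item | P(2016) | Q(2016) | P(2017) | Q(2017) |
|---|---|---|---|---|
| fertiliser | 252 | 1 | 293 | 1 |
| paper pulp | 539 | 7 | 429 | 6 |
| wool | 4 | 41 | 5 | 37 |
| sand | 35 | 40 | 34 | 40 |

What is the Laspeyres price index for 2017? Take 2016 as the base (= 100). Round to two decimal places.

Laspeyres price index uses base-period quantities as weights.
ΣP(2017)·Q(2016) = 293×1 + 429×7 + 5×41 + 34×40 = 293 + 3003 + 205 + 1360 = 4861
ΣP(2016)·Q(2016) = 252×1 + 539×7 + 4×41 + 35×40 = 252 + 3773 + 164 + 1400 = 5589
Index = 4861 / 5589 × 100 = 86.9744

86.97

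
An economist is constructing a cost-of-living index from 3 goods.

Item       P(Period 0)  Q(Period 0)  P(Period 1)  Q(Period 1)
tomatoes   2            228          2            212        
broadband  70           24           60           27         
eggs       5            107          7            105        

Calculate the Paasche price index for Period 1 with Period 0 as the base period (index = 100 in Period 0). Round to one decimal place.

97.9

Paasche price index uses current-period quantities as weights.
ΣP(Period 1)·Q(Period 1) = 2×212 + 60×27 + 7×105 = 424 + 1620 + 735 = 2779
ΣP(Period 0)·Q(Period 1) = 2×212 + 70×27 + 5×105 = 424 + 1890 + 525 = 2839
Index = 2779 / 2839 × 100 = 97.8866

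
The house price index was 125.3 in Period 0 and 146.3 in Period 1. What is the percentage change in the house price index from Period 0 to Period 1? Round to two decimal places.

16.76%

Change = (146.3 − 125.3) / 125.3 × 100
       = 21.0 / 125.3 × 100 = 16.7598%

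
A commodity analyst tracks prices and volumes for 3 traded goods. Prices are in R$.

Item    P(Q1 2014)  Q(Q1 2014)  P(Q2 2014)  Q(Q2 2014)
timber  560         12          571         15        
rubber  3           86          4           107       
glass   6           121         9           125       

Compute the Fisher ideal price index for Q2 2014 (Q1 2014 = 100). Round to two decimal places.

107.19

Laspeyres component (base-period weights):
ΣP(Q2 2014)Q(Q1 2014) = 571×12 + 4×86 + 9×121 = 6852 + 344 + 1089 = 8285
ΣP(Q1 2014)Q(Q1 2014) = 560×12 + 3×86 + 6×121 = 6720 + 258 + 726 = 7704
L = 8285 / 7704 × 100 = 107.5415
Paasche component (current-period weights):
ΣP(Q2 2014)Q(Q2 2014) = 571×15 + 4×107 + 9×125 = 8565 + 428 + 1125 = 10118
ΣP(Q1 2014)Q(Q2 2014) = 560×15 + 3×107 + 6×125 = 8400 + 321 + 750 = 9471
P = 10118 / 9471 × 100 = 106.8314
Fisher = √(L × P) = √(107.5415 × 106.8314) = 107.1859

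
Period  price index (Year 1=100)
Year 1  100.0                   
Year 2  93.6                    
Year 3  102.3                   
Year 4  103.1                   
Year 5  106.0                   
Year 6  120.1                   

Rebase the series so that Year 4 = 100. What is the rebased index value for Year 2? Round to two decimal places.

90.79

Rebased(Year 2) = 93.6 / 103.1 × 100 = 90.7856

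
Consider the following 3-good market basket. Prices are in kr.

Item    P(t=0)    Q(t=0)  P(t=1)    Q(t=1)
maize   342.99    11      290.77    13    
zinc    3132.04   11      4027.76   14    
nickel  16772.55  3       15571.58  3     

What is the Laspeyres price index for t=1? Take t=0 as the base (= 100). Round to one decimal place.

106.4

Laspeyres price index uses base-period quantities as weights.
ΣP(t=1)·Q(t=0) = 290.77×11 + 4027.76×11 + 15571.58×3 = 3198.47 + 44305.36 + 46714.74 = 94218.57
ΣP(t=0)·Q(t=0) = 342.99×11 + 3132.04×11 + 16772.55×3 = 3772.89 + 34452.44 + 50317.65 = 88542.98
Index = 94218.57 / 88542.98 × 100 = 106.4100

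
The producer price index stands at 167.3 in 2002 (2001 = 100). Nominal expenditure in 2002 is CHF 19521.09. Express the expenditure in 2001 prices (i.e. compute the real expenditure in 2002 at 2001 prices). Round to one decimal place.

11668.3

Real = Nominal ÷ (Index/100) = 19521.09 ÷ (167.3/100)
     = 19521.09 ÷ 1.673 = 11668.3144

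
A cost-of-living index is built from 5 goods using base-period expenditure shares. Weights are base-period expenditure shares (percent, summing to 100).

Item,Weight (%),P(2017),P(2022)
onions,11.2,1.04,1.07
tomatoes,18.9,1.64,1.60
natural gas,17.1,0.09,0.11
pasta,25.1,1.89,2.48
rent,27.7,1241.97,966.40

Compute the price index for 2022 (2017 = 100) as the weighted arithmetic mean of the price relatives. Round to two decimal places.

onions: 11.2 × (1.07/1.04) = 11.2 × 1.028846 = 11.5231
tomatoes: 18.9 × (1.60/1.64) = 18.9 × 0.975610 = 18.4390
natural gas: 17.1 × (0.11/0.09) = 17.1 × 1.222222 = 20.9000
pasta: 25.1 × (2.48/1.89) = 25.1 × 1.312169 = 32.9354
rent: 27.7 × (966.40/1241.97) = 27.7 × 0.778119 = 21.5539
Index = Σ wᵢ·(p₁ᵢ/p₀ᵢ) = 11.5231 + 18.4390 + 20.9000 + 32.9354 + 21.5539 = 105.3514

105.35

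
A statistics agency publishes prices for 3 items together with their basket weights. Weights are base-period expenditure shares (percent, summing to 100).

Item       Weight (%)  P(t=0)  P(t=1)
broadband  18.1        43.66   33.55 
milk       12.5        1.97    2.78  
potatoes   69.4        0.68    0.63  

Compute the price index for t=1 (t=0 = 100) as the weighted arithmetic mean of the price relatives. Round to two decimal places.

95.85

broadband: 18.1 × (33.55/43.66) = 18.1 × 0.768438 = 13.9087
milk: 12.5 × (2.78/1.97) = 12.5 × 1.411168 = 17.6396
potatoes: 69.4 × (0.63/0.68) = 69.4 × 0.926471 = 64.2971
Index = Σ wᵢ·(p₁ᵢ/p₀ᵢ) = 13.9087 + 17.6396 + 64.2971 = 95.8454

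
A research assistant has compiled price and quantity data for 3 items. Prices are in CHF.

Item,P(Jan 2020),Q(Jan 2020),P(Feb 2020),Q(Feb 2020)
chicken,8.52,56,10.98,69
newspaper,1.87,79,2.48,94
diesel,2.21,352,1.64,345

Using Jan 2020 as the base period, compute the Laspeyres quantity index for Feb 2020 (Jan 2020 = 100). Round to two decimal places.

108.79

Laspeyres quantity index uses base-period prices as weights.
ΣP(Jan 2020)·Q(Feb 2020) = 8.52×69 + 1.87×94 + 2.21×345 = 587.88 + 175.78 + 762.45 = 1526.11
ΣP(Jan 2020)·Q(Jan 2020) = 8.52×56 + 1.87×79 + 2.21×352 = 477.12 + 147.73 + 777.92 = 1402.77
Index = 1526.11 / 1402.77 × 100 = 108.7926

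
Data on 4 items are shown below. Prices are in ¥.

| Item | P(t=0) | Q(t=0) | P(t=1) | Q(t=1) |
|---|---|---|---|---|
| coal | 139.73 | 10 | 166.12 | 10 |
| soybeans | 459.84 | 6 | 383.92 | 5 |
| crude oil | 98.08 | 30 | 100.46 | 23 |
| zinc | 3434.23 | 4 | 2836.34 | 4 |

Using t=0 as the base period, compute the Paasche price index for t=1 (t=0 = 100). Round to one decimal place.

Paasche price index uses current-period quantities as weights.
ΣP(t=1)·Q(t=1) = 166.12×10 + 383.92×5 + 100.46×23 + 2836.34×4 = 1661.2 + 1919.6 + 2310.58 + 11345.36 = 17236.74
ΣP(t=0)·Q(t=1) = 139.73×10 + 459.84×5 + 98.08×23 + 3434.23×4 = 1397.3 + 2299.2 + 2255.84 + 13736.92 = 19689.26
Index = 17236.74 / 19689.26 × 100 = 87.5439

87.5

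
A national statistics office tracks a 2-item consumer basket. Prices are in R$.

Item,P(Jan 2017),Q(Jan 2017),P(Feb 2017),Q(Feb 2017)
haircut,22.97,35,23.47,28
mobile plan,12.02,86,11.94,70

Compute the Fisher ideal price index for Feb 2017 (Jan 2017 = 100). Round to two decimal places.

Laspeyres component (base-period weights):
ΣP(Feb 2017)Q(Jan 2017) = 23.47×35 + 11.94×86 = 821.45 + 1026.84 = 1848.29
ΣP(Jan 2017)Q(Jan 2017) = 22.97×35 + 12.02×86 = 803.95 + 1033.72 = 1837.67
L = 1848.29 / 1837.67 × 100 = 100.5779
Paasche component (current-period weights):
ΣP(Feb 2017)Q(Feb 2017) = 23.47×28 + 11.94×70 = 657.16 + 835.8 = 1492.96
ΣP(Jan 2017)Q(Feb 2017) = 22.97×28 + 12.02×70 = 643.16 + 841.4 = 1484.56
P = 1492.96 / 1484.56 × 100 = 100.5658
Fisher = √(L × P) = √(100.5779 × 100.5658) = 100.5719

100.57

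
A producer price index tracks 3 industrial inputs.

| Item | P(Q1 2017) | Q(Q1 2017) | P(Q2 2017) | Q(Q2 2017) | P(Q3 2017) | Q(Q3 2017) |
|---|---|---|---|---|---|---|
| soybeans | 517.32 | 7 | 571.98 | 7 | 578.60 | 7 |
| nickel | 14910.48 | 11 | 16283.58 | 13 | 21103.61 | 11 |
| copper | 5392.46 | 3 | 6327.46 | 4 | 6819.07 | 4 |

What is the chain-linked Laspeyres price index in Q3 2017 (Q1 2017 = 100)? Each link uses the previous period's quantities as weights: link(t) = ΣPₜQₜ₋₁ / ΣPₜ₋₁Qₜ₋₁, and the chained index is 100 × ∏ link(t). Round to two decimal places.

139.46

Link Q1 2017→Q2 2017:
ΣP(Q2 2017)Q(Q1 2017) = 571.98×7 + 16283.58×11 + 6327.46×3 = 4003.86 + 179119.38 + 18982.38 = 202105.62
ΣP(Q1 2017)Q(Q1 2017) = 517.32×7 + 14910.48×11 + 5392.46×3 = 3621.24 + 164015.28 + 16177.38 = 183813.9
link = 202105.62/183813.9 = 1.099512
Link Q2 2017→Q3 2017:
ΣP(Q3 2017)Q(Q2 2017) = 578.60×7 + 21103.61×13 + 6819.07×4 = 4050.2 + 274346.93 + 27276.28 = 305673.41
ΣP(Q2 2017)Q(Q2 2017) = 571.98×7 + 16283.58×13 + 6327.46×4 = 4003.86 + 211686.54 + 25309.84 = 241000.24
link = 305673.41/241000.24 = 1.268353
Chained index = 100 × 1.099512 × 1.268353 = 139.4570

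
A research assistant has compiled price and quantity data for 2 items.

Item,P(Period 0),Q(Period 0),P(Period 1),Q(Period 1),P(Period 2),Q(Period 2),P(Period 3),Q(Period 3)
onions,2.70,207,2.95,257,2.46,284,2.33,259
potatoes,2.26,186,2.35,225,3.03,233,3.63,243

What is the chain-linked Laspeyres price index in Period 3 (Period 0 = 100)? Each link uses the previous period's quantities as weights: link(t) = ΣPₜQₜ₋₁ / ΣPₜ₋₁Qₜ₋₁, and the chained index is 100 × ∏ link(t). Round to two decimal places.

117.25

Link Period 0→Period 1:
ΣP(Period 1)Q(Period 0) = 2.95×207 + 2.35×186 = 610.65 + 437.1 = 1047.75
ΣP(Period 0)Q(Period 0) = 2.70×207 + 2.26×186 = 558.9 + 420.36 = 979.26
link = 1047.75/979.26 = 1.069941
Link Period 1→Period 2:
ΣP(Period 2)Q(Period 1) = 2.46×257 + 3.03×225 = 632.22 + 681.75 = 1313.97
ΣP(Period 1)Q(Period 1) = 2.95×257 + 2.35×225 = 758.15 + 528.75 = 1286.9
link = 1313.97/1286.9 = 1.021035
Link Period 2→Period 3:
ΣP(Period 3)Q(Period 2) = 2.33×284 + 3.63×233 = 661.72 + 845.79 = 1507.51
ΣP(Period 2)Q(Period 2) = 2.46×284 + 3.03×233 = 698.64 + 705.99 = 1404.63
link = 1507.51/1404.63 = 1.073243
Chained index = 100 × 1.069941 × 1.021035 × 1.073243 = 117.2461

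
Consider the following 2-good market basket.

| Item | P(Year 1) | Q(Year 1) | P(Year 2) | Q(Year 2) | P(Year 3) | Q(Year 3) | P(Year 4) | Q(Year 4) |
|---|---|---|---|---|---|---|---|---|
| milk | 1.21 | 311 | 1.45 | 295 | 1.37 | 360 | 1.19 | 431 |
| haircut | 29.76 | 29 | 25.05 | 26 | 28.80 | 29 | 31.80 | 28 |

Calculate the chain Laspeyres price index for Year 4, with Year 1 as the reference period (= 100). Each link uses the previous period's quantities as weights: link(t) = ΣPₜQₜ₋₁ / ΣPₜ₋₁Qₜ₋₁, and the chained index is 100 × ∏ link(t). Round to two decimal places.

Link Year 1→Year 2:
ΣP(Year 2)Q(Year 1) = 1.45×311 + 25.05×29 = 450.95 + 726.45 = 1177.4
ΣP(Year 1)Q(Year 1) = 1.21×311 + 29.76×29 = 376.31 + 863.04 = 1239.35
link = 1177.4/1239.35 = 0.950014
Link Year 2→Year 3:
ΣP(Year 3)Q(Year 2) = 1.37×295 + 28.80×26 = 404.15 + 748.8 = 1152.95
ΣP(Year 2)Q(Year 2) = 1.45×295 + 25.05×26 = 427.75 + 651.3 = 1079.05
link = 1152.95/1079.05 = 1.068486
Link Year 3→Year 4:
ΣP(Year 4)Q(Year 3) = 1.19×360 + 31.80×29 = 428.4 + 922.2 = 1350.6
ΣP(Year 3)Q(Year 3) = 1.37×360 + 28.80×29 = 493.2 + 835.2 = 1328.4
link = 1350.6/1328.4 = 1.016712
Chained index = 100 × 0.950014 × 1.068486 × 1.016712 = 103.2041

103.20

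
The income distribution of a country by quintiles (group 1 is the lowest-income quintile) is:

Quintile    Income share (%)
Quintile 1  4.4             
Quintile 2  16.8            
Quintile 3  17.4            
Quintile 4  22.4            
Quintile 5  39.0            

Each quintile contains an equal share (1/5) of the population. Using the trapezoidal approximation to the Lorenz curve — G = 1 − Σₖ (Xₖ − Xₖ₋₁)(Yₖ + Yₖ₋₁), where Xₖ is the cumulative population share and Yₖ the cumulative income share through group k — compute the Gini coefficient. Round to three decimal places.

0.299

Cumulative income shares Yₖ: 0.0440, 0.2120, 0.3860, 0.6100, 1.0000
Σ (Xₖ−Xₖ₋₁)(Yₖ+Yₖ₋₁) = (1/5)(0.0440+0.0000) + (1/5)(0.2120+0.0440) + (1/5)(0.3860+0.2120) + (1/5)(0.6100+0.3860) + (1/5)(1.0000+0.6100)
  = 0.0088 + 0.0512 + 0.1196 + 0.1992 + 0.3220 = 0.7008
G = 1 − 0.7008 = 0.2992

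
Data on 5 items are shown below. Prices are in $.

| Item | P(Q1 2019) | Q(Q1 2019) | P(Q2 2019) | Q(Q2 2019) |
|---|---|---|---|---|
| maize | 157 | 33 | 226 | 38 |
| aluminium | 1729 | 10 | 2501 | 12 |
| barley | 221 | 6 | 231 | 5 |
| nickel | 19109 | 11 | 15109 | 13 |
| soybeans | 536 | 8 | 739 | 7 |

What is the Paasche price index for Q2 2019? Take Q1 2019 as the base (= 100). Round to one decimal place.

Paasche price index uses current-period quantities as weights.
ΣP(Q2 2019)·Q(Q2 2019) = 226×38 + 2501×12 + 231×5 + 15109×13 + 739×7 = 8588 + 30012 + 1155 + 196417 + 5173 = 241345
ΣP(Q1 2019)·Q(Q2 2019) = 157×38 + 1729×12 + 221×5 + 19109×13 + 536×7 = 5966 + 20748 + 1105 + 248417 + 3752 = 279988
Index = 241345 / 279988 × 100 = 86.1983

86.2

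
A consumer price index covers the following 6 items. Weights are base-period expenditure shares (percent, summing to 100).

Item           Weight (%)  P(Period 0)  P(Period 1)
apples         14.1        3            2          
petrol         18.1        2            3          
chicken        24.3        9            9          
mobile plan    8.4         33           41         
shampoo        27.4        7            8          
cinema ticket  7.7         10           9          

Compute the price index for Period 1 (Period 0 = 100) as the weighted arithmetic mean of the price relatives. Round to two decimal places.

109.53

apples: 14.1 × (2/3) = 14.1 × 0.666667 = 9.4000
petrol: 18.1 × (3/2) = 18.1 × 1.500000 = 27.1500
chicken: 24.3 × (9/9) = 24.3 × 1.000000 = 24.3000
mobile plan: 8.4 × (41/33) = 8.4 × 1.242424 = 10.4364
shampoo: 27.4 × (8/7) = 27.4 × 1.142857 = 31.3143
cinema ticket: 7.7 × (9/10) = 7.7 × 0.900000 = 6.9300
Index = Σ wᵢ·(p₁ᵢ/p₀ᵢ) = 9.4000 + 27.1500 + 24.3000 + 10.4364 + 31.3143 + 6.9300 = 109.5306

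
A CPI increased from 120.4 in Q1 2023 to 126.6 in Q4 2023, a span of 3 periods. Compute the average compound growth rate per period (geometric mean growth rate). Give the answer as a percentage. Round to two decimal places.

1.69%

Growth factor = (126.6/120.4)^(1/3) = (1.051495)^(1/3) = 1.016879
Growth rate = 1.016879 − 1 = 0.016879 = 1.6879%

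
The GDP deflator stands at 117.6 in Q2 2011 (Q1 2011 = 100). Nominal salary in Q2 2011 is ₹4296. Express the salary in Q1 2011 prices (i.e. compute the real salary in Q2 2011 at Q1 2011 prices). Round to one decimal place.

3653.1

Real = Nominal ÷ (Index/100) = 4296 ÷ (117.6/100)
     = 4296 ÷ 1.176 = 3653.0612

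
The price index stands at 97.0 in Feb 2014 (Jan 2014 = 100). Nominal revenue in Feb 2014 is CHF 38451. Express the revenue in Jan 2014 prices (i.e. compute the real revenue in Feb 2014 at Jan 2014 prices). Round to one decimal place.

39640.2

Real = Nominal ÷ (Index/100) = 38451 ÷ (97.0/100)
     = 38451 ÷ 0.970 = 39640.2062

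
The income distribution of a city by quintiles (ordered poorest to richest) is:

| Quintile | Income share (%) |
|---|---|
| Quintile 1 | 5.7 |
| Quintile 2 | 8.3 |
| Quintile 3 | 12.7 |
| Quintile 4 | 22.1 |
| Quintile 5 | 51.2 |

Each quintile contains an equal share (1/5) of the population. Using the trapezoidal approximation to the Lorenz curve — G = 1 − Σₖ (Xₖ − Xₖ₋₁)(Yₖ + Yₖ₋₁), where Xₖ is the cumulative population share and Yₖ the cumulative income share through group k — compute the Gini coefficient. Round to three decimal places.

Cumulative income shares Yₖ: 0.0570, 0.1400, 0.2670, 0.4880, 1.0000
Σ (Xₖ−Xₖ₋₁)(Yₖ+Yₖ₋₁) = (1/5)(0.0570+0.0000) + (1/5)(0.1400+0.0570) + (1/5)(0.2670+0.1400) + (1/5)(0.4880+0.2670) + (1/5)(1.0000+0.4880)
  = 0.0114 + 0.0394 + 0.0814 + 0.1510 + 0.2976 = 0.5808
G = 1 − 0.5808 = 0.4192

0.419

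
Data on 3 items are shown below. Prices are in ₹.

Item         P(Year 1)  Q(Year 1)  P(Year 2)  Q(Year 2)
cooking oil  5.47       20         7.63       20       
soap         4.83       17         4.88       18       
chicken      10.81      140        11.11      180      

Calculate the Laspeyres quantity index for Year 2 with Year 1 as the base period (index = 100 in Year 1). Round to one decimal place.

125.6

Laspeyres quantity index uses base-period prices as weights.
ΣP(Year 1)·Q(Year 2) = 5.47×20 + 4.83×18 + 10.81×180 = 109.4 + 86.94 + 1945.8 = 2142.14
ΣP(Year 1)·Q(Year 1) = 5.47×20 + 4.83×17 + 10.81×140 = 109.4 + 82.11 + 1513.4 = 1704.91
Index = 2142.14 / 1704.91 × 100 = 125.6453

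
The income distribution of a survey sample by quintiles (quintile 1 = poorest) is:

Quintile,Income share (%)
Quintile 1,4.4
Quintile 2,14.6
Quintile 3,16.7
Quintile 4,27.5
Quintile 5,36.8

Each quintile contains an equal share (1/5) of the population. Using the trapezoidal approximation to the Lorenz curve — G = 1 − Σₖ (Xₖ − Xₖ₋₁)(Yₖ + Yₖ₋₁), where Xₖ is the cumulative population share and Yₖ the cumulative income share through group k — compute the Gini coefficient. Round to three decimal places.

0.311

Cumulative income shares Yₖ: 0.0440, 0.1900, 0.3570, 0.6320, 1.0000
Σ (Xₖ−Xₖ₋₁)(Yₖ+Yₖ₋₁) = (1/5)(0.0440+0.0000) + (1/5)(0.1900+0.0440) + (1/5)(0.3570+0.1900) + (1/5)(0.6320+0.3570) + (1/5)(1.0000+0.6320)
  = 0.0088 + 0.0468 + 0.1094 + 0.1978 + 0.3264 = 0.6892
G = 1 − 0.6892 = 0.3108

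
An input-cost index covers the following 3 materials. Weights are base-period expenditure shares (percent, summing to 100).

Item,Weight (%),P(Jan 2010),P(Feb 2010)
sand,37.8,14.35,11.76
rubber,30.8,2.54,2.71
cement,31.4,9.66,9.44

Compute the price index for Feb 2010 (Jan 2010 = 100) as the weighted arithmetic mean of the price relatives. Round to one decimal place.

sand: 37.8 × (11.76/14.35) = 37.8 × 0.819512 = 30.9776
rubber: 30.8 × (2.71/2.54) = 30.8 × 1.066929 = 32.8614
cement: 31.4 × (9.44/9.66) = 31.4 × 0.977226 = 30.6849
Index = Σ wᵢ·(p₁ᵢ/p₀ᵢ) = 30.9776 + 32.8614 + 30.6849 = 94.5239

94.5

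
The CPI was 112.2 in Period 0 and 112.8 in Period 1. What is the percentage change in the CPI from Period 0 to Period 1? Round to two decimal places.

Change = (112.8 − 112.2) / 112.2 × 100
       = 0.6 / 112.2 × 100 = 0.5348%

0.53%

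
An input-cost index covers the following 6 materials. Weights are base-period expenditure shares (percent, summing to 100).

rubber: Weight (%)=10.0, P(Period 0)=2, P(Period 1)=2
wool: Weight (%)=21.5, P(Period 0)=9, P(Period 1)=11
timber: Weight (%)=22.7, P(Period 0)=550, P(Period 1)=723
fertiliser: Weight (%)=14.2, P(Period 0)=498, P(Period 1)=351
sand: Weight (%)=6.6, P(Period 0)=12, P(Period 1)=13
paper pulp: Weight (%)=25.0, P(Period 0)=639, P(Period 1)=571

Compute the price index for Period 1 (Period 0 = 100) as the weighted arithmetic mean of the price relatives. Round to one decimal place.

rubber: 10.0 × (2/2) = 10.0 × 1.000000 = 10.0000
wool: 21.5 × (11/9) = 21.5 × 1.222222 = 26.2778
timber: 22.7 × (723/550) = 22.7 × 1.314545 = 29.8402
fertiliser: 14.2 × (351/498) = 14.2 × 0.704819 = 10.0084
sand: 6.6 × (13/12) = 6.6 × 1.083333 = 7.1500
paper pulp: 25.0 × (571/639) = 25.0 × 0.893584 = 22.3396
Index = Σ wᵢ·(p₁ᵢ/p₀ᵢ) = 10.0000 + 26.2778 + 29.8402 + 10.0084 + 7.1500 + 22.3396 = 105.6160

105.6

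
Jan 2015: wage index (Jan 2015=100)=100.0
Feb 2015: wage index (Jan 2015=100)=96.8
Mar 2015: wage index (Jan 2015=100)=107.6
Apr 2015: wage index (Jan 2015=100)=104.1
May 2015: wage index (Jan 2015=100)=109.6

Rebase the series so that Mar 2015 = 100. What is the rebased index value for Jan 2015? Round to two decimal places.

92.94

Rebased(Jan 2015) = 100.0 / 107.6 × 100 = 92.9368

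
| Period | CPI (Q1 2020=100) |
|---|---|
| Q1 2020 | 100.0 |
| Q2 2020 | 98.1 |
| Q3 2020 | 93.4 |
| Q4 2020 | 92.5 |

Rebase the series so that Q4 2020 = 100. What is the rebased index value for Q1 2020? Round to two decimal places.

Rebased(Q1 2020) = 100.0 / 92.5 × 100 = 108.1081

108.11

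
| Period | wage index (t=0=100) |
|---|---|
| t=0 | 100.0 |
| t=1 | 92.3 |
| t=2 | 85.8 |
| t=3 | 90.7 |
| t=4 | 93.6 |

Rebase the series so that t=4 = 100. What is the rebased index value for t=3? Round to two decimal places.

Rebased(t=3) = 90.7 / 93.6 × 100 = 96.9017

96.90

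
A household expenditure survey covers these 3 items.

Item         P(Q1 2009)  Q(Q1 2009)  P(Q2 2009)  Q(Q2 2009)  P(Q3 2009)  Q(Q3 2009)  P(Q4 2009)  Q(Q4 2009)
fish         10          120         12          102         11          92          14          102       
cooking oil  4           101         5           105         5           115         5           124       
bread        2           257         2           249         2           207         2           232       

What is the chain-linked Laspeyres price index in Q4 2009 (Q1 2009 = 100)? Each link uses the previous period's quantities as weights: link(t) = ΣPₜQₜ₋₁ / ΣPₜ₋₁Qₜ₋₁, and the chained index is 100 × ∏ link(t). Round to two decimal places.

126.12

Link Q1 2009→Q2 2009:
ΣP(Q2 2009)Q(Q1 2009) = 12×120 + 5×101 + 2×257 = 1440 + 505 + 514 = 2459
ΣP(Q1 2009)Q(Q1 2009) = 10×120 + 4×101 + 2×257 = 1200 + 404 + 514 = 2118
link = 2459/2118 = 1.161001
Link Q2 2009→Q3 2009:
ΣP(Q3 2009)Q(Q2 2009) = 11×102 + 5×105 + 2×249 = 1122 + 525 + 498 = 2145
ΣP(Q2 2009)Q(Q2 2009) = 12×102 + 5×105 + 2×249 = 1224 + 525 + 498 = 2247
link = 2145/2247 = 0.954606
Link Q3 2009→Q4 2009:
ΣP(Q4 2009)Q(Q3 2009) = 14×92 + 5×115 + 2×207 = 1288 + 575 + 414 = 2277
ΣP(Q3 2009)Q(Q3 2009) = 11×92 + 5×115 + 2×207 = 1012 + 575 + 414 = 2001
link = 2277/2001 = 1.137931
Chained index = 100 × 1.161001 × 0.954606 × 1.137931 = 126.1167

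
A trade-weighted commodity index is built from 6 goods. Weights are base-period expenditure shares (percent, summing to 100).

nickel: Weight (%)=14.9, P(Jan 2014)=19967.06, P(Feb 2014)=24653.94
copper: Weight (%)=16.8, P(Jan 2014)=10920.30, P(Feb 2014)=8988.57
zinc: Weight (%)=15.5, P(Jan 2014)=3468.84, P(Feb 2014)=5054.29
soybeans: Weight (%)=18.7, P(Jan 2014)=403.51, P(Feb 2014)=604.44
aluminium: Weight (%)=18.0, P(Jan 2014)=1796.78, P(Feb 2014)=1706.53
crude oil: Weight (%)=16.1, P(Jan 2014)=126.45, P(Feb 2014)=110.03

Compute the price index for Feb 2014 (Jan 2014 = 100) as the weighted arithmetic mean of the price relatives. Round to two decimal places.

113.93

nickel: 14.9 × (24653.94/19967.06) = 14.9 × 1.234731 = 18.3975
copper: 16.8 × (8988.57/10920.30) = 16.8 × 0.823107 = 13.8282
zinc: 15.5 × (5054.29/3468.84) = 15.5 × 1.457055 = 22.5843
soybeans: 18.7 × (604.44/403.51) = 18.7 × 1.497955 = 28.0118
aluminium: 18.0 × (1706.53/1796.78) = 18.0 × 0.949771 = 17.0959
crude oil: 16.1 × (110.03/126.45) = 16.1 × 0.870146 = 14.0094
Index = Σ wᵢ·(p₁ᵢ/p₀ᵢ) = 18.3975 + 13.8282 + 22.5843 + 28.0118 + 17.0959 + 14.0094 = 113.9270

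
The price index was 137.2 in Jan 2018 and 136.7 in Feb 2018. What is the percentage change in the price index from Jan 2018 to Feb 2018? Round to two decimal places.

-0.36%

Change = (136.7 − 137.2) / 137.2 × 100
       = -0.5 / 137.2 × 100 = -0.3644%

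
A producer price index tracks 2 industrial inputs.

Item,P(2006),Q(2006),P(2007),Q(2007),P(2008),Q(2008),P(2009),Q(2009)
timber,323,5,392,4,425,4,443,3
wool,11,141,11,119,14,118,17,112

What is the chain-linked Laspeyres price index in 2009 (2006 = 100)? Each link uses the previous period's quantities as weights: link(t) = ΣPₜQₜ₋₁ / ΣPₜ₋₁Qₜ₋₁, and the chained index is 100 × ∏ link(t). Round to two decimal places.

146.24

Link 2006→2007:
ΣP(2007)Q(2006) = 392×5 + 11×141 = 1960 + 1551 = 3511
ΣP(2006)Q(2006) = 323×5 + 11×141 = 1615 + 1551 = 3166
link = 3511/3166 = 1.108970
Link 2007→2008:
ΣP(2008)Q(2007) = 425×4 + 14×119 = 1700 + 1666 = 3366
ΣP(2007)Q(2007) = 392×4 + 11×119 = 1568 + 1309 = 2877
link = 3366/2877 = 1.169969
Link 2008→2009:
ΣP(2009)Q(2008) = 443×4 + 17×118 = 1772 + 2006 = 3778
ΣP(2008)Q(2008) = 425×4 + 14×118 = 1700 + 1652 = 3352
link = 3778/3352 = 1.127088
Chained index = 100 × 1.108970 × 1.169969 × 1.127088 = 146.2353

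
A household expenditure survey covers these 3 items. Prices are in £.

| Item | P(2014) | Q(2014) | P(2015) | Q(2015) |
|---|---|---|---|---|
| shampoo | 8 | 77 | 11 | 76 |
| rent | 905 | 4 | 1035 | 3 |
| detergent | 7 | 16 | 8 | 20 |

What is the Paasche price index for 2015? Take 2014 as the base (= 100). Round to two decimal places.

118.42

Paasche price index uses current-period quantities as weights.
ΣP(2015)·Q(2015) = 11×76 + 1035×3 + 8×20 = 836 + 3105 + 160 = 4101
ΣP(2014)·Q(2015) = 8×76 + 905×3 + 7×20 = 608 + 2715 + 140 = 3463
Index = 4101 / 3463 × 100 = 118.4233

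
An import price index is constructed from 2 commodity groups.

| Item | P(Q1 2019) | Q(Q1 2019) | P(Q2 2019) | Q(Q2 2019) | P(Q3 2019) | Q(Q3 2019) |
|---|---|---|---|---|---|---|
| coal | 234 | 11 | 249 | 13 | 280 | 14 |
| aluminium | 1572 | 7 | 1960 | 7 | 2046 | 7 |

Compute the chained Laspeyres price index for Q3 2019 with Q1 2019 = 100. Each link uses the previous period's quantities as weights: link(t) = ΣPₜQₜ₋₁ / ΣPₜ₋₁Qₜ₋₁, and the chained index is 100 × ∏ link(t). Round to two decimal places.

128.40

Link Q1 2019→Q2 2019:
ΣP(Q2 2019)Q(Q1 2019) = 249×11 + 1960×7 = 2739 + 13720 = 16459
ΣP(Q1 2019)Q(Q1 2019) = 234×11 + 1572×7 = 2574 + 11004 = 13578
link = 16459/13578 = 1.212181
Link Q2 2019→Q3 2019:
ΣP(Q3 2019)Q(Q2 2019) = 280×13 + 2046×7 = 3640 + 14322 = 17962
ΣP(Q2 2019)Q(Q2 2019) = 249×13 + 1960×7 = 3237 + 13720 = 16957
link = 17962/16957 = 1.059268
Chained index = 100 × 1.212181 × 1.059268 = 128.4025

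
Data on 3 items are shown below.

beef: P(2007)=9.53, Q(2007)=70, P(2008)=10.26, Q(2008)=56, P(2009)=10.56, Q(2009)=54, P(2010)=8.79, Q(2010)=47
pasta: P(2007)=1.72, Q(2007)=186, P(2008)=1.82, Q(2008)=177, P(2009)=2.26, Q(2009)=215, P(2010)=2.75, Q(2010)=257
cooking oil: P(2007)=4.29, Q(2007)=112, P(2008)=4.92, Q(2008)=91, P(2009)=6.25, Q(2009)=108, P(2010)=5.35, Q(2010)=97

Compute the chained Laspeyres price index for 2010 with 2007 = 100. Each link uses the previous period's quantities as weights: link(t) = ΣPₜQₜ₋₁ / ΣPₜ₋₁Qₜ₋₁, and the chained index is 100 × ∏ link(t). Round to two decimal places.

120.72

Link 2007→2008:
ΣP(2008)Q(2007) = 10.26×70 + 1.82×186 + 4.92×112 = 718.2 + 338.52 + 551.04 = 1607.76
ΣP(2007)Q(2007) = 9.53×70 + 1.72×186 + 4.29×112 = 667.1 + 319.92 + 480.48 = 1467.5
link = 1607.76/1467.5 = 1.095578
Link 2008→2009:
ΣP(2009)Q(2008) = 10.56×56 + 2.26×177 + 6.25×91 = 591.36 + 400.02 + 568.75 = 1560.13
ΣP(2008)Q(2008) = 10.26×56 + 1.82×177 + 4.92×91 = 574.56 + 322.14 + 447.72 = 1344.42
link = 1560.13/1344.42 = 1.160448
Link 2009→2010:
ΣP(2010)Q(2009) = 8.79×54 + 2.75×215 + 5.35×108 = 474.66 + 591.25 + 577.8 = 1643.71
ΣP(2009)Q(2009) = 10.56×54 + 2.26×215 + 6.25×108 = 570.24 + 485.9 + 675 = 1731.14
link = 1643.71/1731.14 = 0.949496
Chained index = 100 × 1.095578 × 1.160448 × 0.949496 = 120.7152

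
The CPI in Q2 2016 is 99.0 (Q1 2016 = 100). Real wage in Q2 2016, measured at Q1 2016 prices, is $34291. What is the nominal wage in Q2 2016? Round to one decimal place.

33948.1

Nominal = Real × (Index/100) = 34291 × (99.0/100)
        = 34291 × 0.990 = 33948.0900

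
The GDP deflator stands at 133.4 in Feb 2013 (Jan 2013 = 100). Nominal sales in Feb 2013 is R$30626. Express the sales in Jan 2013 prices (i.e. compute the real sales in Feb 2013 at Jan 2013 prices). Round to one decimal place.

22958.0

Real = Nominal ÷ (Index/100) = 30626 ÷ (133.4/100)
     = 30626 ÷ 1.334 = 22958.0210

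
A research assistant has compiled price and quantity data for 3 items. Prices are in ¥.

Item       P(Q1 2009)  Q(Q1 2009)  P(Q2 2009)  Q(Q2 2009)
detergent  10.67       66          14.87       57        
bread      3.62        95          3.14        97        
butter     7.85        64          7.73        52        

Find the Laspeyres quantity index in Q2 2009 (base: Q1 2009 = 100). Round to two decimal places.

88.20

Laspeyres quantity index uses base-period prices as weights.
ΣP(Q1 2009)·Q(Q2 2009) = 10.67×57 + 3.62×97 + 7.85×52 = 608.19 + 351.14 + 408.2 = 1367.53
ΣP(Q1 2009)·Q(Q1 2009) = 10.67×66 + 3.62×95 + 7.85×64 = 704.22 + 343.9 + 502.4 = 1550.52
Index = 1367.53 / 1550.52 × 100 = 88.1982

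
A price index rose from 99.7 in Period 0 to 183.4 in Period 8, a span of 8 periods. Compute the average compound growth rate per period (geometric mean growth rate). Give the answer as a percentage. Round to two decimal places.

Growth factor = (183.4/99.7)^(1/8) = (1.839519)^(1/8) = 1.079165
Growth rate = 1.079165 − 1 = 0.079165 = 7.9165%

7.92%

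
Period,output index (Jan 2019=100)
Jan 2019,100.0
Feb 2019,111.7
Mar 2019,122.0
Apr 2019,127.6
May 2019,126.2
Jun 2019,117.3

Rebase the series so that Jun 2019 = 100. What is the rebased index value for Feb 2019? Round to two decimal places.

Rebased(Feb 2019) = 111.7 / 117.3 × 100 = 95.2259

95.23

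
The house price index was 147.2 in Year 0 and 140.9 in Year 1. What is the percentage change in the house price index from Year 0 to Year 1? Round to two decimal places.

Change = (140.9 − 147.2) / 147.2 × 100
       = -6.3 / 147.2 × 100 = -4.2799%

-4.28%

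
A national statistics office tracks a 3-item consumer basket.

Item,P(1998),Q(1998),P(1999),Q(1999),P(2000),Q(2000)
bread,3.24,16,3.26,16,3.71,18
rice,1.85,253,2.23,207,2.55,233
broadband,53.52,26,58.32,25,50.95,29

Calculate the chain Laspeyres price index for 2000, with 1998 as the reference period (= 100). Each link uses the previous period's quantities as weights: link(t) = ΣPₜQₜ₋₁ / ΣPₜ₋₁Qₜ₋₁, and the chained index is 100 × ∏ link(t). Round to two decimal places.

105.31

Link 1998→1999:
ΣP(1999)Q(1998) = 3.26×16 + 2.23×253 + 58.32×26 = 52.16 + 564.19 + 1516.32 = 2132.67
ΣP(1998)Q(1998) = 3.24×16 + 1.85×253 + 53.52×26 = 51.84 + 468.05 + 1391.52 = 1911.41
link = 2132.67/1911.41 = 1.115757
Link 1999→2000:
ΣP(2000)Q(1999) = 3.71×16 + 2.55×207 + 50.95×25 = 59.36 + 527.85 + 1273.75 = 1860.96
ΣP(1999)Q(1999) = 3.26×16 + 2.23×207 + 58.32×25 = 52.16 + 461.61 + 1458 = 1971.77
link = 1860.96/1971.77 = 0.943802
Chained index = 100 × 1.115757 × 0.943802 = 105.3054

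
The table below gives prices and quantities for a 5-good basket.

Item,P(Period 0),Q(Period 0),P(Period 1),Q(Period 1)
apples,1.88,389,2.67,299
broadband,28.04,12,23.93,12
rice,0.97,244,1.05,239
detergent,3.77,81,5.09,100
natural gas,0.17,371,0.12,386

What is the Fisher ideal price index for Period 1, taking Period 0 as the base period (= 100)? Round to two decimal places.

121.06

Laspeyres component (base-period weights):
ΣP(Period 1)Q(Period 0) = 2.67×389 + 23.93×12 + 1.05×244 + 5.09×81 + 0.12×371 = 1038.63 + 287.16 + 256.2 + 412.29 + 44.52 = 2038.8
ΣP(Period 0)Q(Period 0) = 1.88×389 + 28.04×12 + 0.97×244 + 3.77×81 + 0.17×371 = 731.32 + 336.48 + 236.68 + 305.37 + 63.07 = 1672.92
L = 2038.8 / 1672.92 × 100 = 121.8707
Paasche component (current-period weights):
ΣP(Period 1)Q(Period 1) = 2.67×299 + 23.93×12 + 1.05×239 + 5.09×100 + 0.12×386 = 798.33 + 287.16 + 250.95 + 509 + 46.32 = 1891.76
ΣP(Period 0)Q(Period 1) = 1.88×299 + 28.04×12 + 0.97×239 + 3.77×100 + 0.17×386 = 562.12 + 336.48 + 231.83 + 377 + 65.62 = 1573.05
P = 1891.76 / 1573.05 × 100 = 120.2606
Fisher = √(L × P) = √(121.8707 × 120.2606) = 121.0630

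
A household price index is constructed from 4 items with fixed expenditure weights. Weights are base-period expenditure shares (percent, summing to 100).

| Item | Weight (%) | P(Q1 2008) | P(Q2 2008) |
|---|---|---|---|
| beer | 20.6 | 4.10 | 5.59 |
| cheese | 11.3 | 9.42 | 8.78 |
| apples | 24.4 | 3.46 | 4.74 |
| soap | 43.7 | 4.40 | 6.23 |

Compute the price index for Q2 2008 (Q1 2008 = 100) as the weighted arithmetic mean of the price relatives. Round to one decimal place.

beer: 20.6 × (5.59/4.10) = 20.6 × 1.363415 = 28.0863
cheese: 11.3 × (8.78/9.42) = 11.3 × 0.932059 = 10.5323
apples: 24.4 × (4.74/3.46) = 24.4 × 1.369942 = 33.4266
soap: 43.7 × (6.23/4.40) = 43.7 × 1.415909 = 61.8752
Index = Σ wᵢ·(p₁ᵢ/p₀ᵢ) = 28.0863 + 10.5323 + 33.4266 + 61.8752 = 133.9204

133.9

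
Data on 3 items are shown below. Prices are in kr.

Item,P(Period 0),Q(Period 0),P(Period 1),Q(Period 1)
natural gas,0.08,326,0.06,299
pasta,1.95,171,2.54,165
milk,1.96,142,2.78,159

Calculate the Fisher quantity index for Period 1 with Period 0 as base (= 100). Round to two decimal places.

Laspeyres component (base-period weights):
ΣP(Period 0)Q(Period 1) = 0.08×299 + 1.95×165 + 1.96×159 = 23.92 + 321.75 + 311.64 = 657.31
ΣP(Period 0)Q(Period 0) = 0.08×326 + 1.95×171 + 1.96×142 = 26.08 + 333.45 + 278.32 = 637.85
L = 657.31 / 637.85 × 100 = 103.0509
Paasche component (current-period weights):
ΣP(Period 1)Q(Period 1) = 0.06×299 + 2.54×165 + 2.78×159 = 17.94 + 419.1 + 442.02 = 879.06
ΣP(Period 1)Q(Period 0) = 0.06×326 + 2.54×171 + 2.78×142 = 19.56 + 434.34 + 394.76 = 848.66
P = 879.06 / 848.66 × 100 = 103.5821
Fisher = √(L × P) = √(103.0509 × 103.5821) = 103.3162

103.32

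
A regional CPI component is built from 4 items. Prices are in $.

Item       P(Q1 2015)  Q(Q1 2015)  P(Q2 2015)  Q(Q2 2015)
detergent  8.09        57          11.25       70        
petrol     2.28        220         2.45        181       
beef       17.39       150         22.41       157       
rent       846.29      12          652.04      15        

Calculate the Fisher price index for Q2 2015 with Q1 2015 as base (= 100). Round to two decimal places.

89.33

Laspeyres component (base-period weights):
ΣP(Q2 2015)Q(Q1 2015) = 11.25×57 + 2.45×220 + 22.41×150 + 652.04×12 = 641.25 + 539 + 3361.5 + 7824.48 = 12366.23
ΣP(Q1 2015)Q(Q1 2015) = 8.09×57 + 2.28×220 + 17.39×150 + 846.29×12 = 461.13 + 501.6 + 2608.5 + 10155.48 = 13726.71
L = 12366.23 / 13726.71 × 100 = 90.0888
Paasche component (current-period weights):
ΣP(Q2 2015)Q(Q2 2015) = 11.25×70 + 2.45×181 + 22.41×157 + 652.04×15 = 787.5 + 443.45 + 3518.37 + 9780.6 = 14529.92
ΣP(Q1 2015)Q(Q2 2015) = 8.09×70 + 2.28×181 + 17.39×157 + 846.29×15 = 566.3 + 412.68 + 2730.23 + 12694.35 = 16403.56
P = 14529.92 / 16403.56 × 100 = 88.5778
Fisher = √(L × P) = √(90.0888 × 88.5778) = 89.3301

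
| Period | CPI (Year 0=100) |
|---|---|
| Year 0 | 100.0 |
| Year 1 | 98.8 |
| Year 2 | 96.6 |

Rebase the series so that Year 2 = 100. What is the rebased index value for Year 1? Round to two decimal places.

Rebased(Year 1) = 98.8 / 96.6 × 100 = 102.2774

102.28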